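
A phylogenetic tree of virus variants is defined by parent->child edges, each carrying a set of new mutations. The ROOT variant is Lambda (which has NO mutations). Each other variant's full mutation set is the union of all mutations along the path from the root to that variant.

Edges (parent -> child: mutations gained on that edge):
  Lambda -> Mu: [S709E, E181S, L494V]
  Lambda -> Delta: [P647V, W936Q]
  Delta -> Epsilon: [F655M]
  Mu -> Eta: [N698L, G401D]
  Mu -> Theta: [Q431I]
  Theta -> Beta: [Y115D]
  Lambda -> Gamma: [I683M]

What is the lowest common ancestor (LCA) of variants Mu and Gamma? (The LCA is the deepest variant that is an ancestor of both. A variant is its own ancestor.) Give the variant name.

Path from root to Mu: Lambda -> Mu
  ancestors of Mu: {Lambda, Mu}
Path from root to Gamma: Lambda -> Gamma
  ancestors of Gamma: {Lambda, Gamma}
Common ancestors: {Lambda}
Walk up from Gamma: Gamma (not in ancestors of Mu), Lambda (in ancestors of Mu)
Deepest common ancestor (LCA) = Lambda

Answer: Lambda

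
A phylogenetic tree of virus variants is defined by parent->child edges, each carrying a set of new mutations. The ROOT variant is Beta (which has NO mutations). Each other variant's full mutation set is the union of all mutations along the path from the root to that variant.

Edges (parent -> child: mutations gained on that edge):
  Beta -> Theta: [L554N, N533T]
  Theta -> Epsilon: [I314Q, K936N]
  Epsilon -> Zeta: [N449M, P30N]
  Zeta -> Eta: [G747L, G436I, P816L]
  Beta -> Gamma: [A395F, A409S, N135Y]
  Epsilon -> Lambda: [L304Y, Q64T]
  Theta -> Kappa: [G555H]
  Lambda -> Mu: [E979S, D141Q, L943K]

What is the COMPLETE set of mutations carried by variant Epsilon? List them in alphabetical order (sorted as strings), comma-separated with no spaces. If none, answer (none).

At Beta: gained [] -> total []
At Theta: gained ['L554N', 'N533T'] -> total ['L554N', 'N533T']
At Epsilon: gained ['I314Q', 'K936N'] -> total ['I314Q', 'K936N', 'L554N', 'N533T']

Answer: I314Q,K936N,L554N,N533T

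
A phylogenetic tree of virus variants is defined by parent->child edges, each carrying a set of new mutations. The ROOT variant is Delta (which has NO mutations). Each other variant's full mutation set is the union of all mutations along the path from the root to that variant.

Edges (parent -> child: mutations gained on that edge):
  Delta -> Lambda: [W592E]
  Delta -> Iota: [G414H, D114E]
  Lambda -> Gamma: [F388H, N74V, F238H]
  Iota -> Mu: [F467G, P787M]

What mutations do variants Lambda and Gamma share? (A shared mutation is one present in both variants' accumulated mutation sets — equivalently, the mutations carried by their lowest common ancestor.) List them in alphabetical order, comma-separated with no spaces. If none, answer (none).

Answer: W592E

Derivation:
Accumulating mutations along path to Lambda:
  At Delta: gained [] -> total []
  At Lambda: gained ['W592E'] -> total ['W592E']
Mutations(Lambda) = ['W592E']
Accumulating mutations along path to Gamma:
  At Delta: gained [] -> total []
  At Lambda: gained ['W592E'] -> total ['W592E']
  At Gamma: gained ['F388H', 'N74V', 'F238H'] -> total ['F238H', 'F388H', 'N74V', 'W592E']
Mutations(Gamma) = ['F238H', 'F388H', 'N74V', 'W592E']
Intersection: ['W592E'] ∩ ['F238H', 'F388H', 'N74V', 'W592E'] = ['W592E']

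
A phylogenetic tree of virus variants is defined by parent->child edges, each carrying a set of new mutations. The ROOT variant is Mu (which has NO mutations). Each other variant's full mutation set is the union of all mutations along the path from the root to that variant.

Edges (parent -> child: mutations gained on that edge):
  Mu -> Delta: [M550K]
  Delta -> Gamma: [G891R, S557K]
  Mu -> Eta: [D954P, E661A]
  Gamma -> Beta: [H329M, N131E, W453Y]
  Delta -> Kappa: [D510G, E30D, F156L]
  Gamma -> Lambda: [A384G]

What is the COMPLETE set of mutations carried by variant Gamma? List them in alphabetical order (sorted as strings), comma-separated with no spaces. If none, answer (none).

At Mu: gained [] -> total []
At Delta: gained ['M550K'] -> total ['M550K']
At Gamma: gained ['G891R', 'S557K'] -> total ['G891R', 'M550K', 'S557K']

Answer: G891R,M550K,S557K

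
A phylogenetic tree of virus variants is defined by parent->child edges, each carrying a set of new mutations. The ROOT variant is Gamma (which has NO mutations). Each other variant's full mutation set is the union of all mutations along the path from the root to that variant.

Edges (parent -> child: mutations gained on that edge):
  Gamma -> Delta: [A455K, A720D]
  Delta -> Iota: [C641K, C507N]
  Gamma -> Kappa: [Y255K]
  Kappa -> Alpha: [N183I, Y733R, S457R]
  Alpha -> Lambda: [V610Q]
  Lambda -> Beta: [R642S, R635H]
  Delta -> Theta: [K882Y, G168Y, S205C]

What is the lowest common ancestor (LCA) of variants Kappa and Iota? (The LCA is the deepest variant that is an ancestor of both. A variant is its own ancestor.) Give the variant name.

Path from root to Kappa: Gamma -> Kappa
  ancestors of Kappa: {Gamma, Kappa}
Path from root to Iota: Gamma -> Delta -> Iota
  ancestors of Iota: {Gamma, Delta, Iota}
Common ancestors: {Gamma}
Walk up from Iota: Iota (not in ancestors of Kappa), Delta (not in ancestors of Kappa), Gamma (in ancestors of Kappa)
Deepest common ancestor (LCA) = Gamma

Answer: Gamma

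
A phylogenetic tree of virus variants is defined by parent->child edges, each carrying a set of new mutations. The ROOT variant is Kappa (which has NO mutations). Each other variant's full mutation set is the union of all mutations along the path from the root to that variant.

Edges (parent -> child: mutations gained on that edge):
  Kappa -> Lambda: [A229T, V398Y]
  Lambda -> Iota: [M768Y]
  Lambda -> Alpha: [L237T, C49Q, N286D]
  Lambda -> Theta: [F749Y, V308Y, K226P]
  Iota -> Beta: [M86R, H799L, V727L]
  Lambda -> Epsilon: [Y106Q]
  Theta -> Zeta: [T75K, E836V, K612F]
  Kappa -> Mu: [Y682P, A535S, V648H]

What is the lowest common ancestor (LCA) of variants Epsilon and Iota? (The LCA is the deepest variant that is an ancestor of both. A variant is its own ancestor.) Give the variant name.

Answer: Lambda

Derivation:
Path from root to Epsilon: Kappa -> Lambda -> Epsilon
  ancestors of Epsilon: {Kappa, Lambda, Epsilon}
Path from root to Iota: Kappa -> Lambda -> Iota
  ancestors of Iota: {Kappa, Lambda, Iota}
Common ancestors: {Kappa, Lambda}
Walk up from Iota: Iota (not in ancestors of Epsilon), Lambda (in ancestors of Epsilon), Kappa (in ancestors of Epsilon)
Deepest common ancestor (LCA) = Lambda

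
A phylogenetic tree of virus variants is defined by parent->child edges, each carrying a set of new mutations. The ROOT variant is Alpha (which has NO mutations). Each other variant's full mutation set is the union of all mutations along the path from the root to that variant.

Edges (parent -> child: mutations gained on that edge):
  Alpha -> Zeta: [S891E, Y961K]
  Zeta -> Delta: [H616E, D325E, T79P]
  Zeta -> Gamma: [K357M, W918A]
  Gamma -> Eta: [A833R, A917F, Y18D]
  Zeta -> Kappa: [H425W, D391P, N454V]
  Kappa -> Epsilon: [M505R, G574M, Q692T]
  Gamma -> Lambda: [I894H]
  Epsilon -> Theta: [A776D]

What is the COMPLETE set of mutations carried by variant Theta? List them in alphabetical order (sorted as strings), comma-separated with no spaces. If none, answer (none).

Answer: A776D,D391P,G574M,H425W,M505R,N454V,Q692T,S891E,Y961K

Derivation:
At Alpha: gained [] -> total []
At Zeta: gained ['S891E', 'Y961K'] -> total ['S891E', 'Y961K']
At Kappa: gained ['H425W', 'D391P', 'N454V'] -> total ['D391P', 'H425W', 'N454V', 'S891E', 'Y961K']
At Epsilon: gained ['M505R', 'G574M', 'Q692T'] -> total ['D391P', 'G574M', 'H425W', 'M505R', 'N454V', 'Q692T', 'S891E', 'Y961K']
At Theta: gained ['A776D'] -> total ['A776D', 'D391P', 'G574M', 'H425W', 'M505R', 'N454V', 'Q692T', 'S891E', 'Y961K']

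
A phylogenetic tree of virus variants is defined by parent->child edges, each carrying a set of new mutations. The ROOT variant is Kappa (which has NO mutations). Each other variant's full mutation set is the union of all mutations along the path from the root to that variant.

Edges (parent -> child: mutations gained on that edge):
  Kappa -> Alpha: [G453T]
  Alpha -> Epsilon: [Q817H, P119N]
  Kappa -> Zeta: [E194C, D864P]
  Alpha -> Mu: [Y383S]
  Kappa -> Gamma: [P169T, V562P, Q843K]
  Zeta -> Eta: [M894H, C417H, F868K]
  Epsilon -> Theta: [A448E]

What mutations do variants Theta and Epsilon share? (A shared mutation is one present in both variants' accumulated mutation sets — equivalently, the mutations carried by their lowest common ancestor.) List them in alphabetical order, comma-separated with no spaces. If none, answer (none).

Accumulating mutations along path to Theta:
  At Kappa: gained [] -> total []
  At Alpha: gained ['G453T'] -> total ['G453T']
  At Epsilon: gained ['Q817H', 'P119N'] -> total ['G453T', 'P119N', 'Q817H']
  At Theta: gained ['A448E'] -> total ['A448E', 'G453T', 'P119N', 'Q817H']
Mutations(Theta) = ['A448E', 'G453T', 'P119N', 'Q817H']
Accumulating mutations along path to Epsilon:
  At Kappa: gained [] -> total []
  At Alpha: gained ['G453T'] -> total ['G453T']
  At Epsilon: gained ['Q817H', 'P119N'] -> total ['G453T', 'P119N', 'Q817H']
Mutations(Epsilon) = ['G453T', 'P119N', 'Q817H']
Intersection: ['A448E', 'G453T', 'P119N', 'Q817H'] ∩ ['G453T', 'P119N', 'Q817H'] = ['G453T', 'P119N', 'Q817H']

Answer: G453T,P119N,Q817H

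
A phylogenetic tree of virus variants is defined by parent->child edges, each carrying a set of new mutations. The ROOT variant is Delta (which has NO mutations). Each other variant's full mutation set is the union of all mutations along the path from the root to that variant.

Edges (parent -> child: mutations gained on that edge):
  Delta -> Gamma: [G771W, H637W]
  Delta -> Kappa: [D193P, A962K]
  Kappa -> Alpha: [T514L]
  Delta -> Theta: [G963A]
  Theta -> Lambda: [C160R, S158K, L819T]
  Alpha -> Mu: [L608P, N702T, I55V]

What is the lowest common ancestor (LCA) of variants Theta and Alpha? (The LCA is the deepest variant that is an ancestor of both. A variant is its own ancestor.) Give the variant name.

Path from root to Theta: Delta -> Theta
  ancestors of Theta: {Delta, Theta}
Path from root to Alpha: Delta -> Kappa -> Alpha
  ancestors of Alpha: {Delta, Kappa, Alpha}
Common ancestors: {Delta}
Walk up from Alpha: Alpha (not in ancestors of Theta), Kappa (not in ancestors of Theta), Delta (in ancestors of Theta)
Deepest common ancestor (LCA) = Delta

Answer: Delta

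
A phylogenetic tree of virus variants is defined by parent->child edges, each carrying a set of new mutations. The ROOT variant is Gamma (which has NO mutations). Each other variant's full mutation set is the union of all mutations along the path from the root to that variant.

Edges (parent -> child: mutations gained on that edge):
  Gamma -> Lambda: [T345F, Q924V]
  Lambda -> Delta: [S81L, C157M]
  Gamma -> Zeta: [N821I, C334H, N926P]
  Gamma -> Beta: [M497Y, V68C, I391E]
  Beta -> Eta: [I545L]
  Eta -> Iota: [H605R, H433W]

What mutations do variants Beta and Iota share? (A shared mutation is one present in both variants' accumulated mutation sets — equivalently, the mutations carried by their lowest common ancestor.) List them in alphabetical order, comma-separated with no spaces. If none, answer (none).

Answer: I391E,M497Y,V68C

Derivation:
Accumulating mutations along path to Beta:
  At Gamma: gained [] -> total []
  At Beta: gained ['M497Y', 'V68C', 'I391E'] -> total ['I391E', 'M497Y', 'V68C']
Mutations(Beta) = ['I391E', 'M497Y', 'V68C']
Accumulating mutations along path to Iota:
  At Gamma: gained [] -> total []
  At Beta: gained ['M497Y', 'V68C', 'I391E'] -> total ['I391E', 'M497Y', 'V68C']
  At Eta: gained ['I545L'] -> total ['I391E', 'I545L', 'M497Y', 'V68C']
  At Iota: gained ['H605R', 'H433W'] -> total ['H433W', 'H605R', 'I391E', 'I545L', 'M497Y', 'V68C']
Mutations(Iota) = ['H433W', 'H605R', 'I391E', 'I545L', 'M497Y', 'V68C']
Intersection: ['I391E', 'M497Y', 'V68C'] ∩ ['H433W', 'H605R', 'I391E', 'I545L', 'M497Y', 'V68C'] = ['I391E', 'M497Y', 'V68C']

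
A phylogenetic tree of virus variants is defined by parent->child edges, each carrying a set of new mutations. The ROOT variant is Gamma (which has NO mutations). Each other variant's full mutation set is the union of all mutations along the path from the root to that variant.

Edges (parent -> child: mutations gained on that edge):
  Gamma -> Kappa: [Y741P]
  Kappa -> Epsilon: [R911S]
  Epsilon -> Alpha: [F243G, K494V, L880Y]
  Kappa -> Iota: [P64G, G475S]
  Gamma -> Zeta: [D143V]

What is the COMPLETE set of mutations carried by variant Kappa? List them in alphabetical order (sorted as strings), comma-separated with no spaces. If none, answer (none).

At Gamma: gained [] -> total []
At Kappa: gained ['Y741P'] -> total ['Y741P']

Answer: Y741P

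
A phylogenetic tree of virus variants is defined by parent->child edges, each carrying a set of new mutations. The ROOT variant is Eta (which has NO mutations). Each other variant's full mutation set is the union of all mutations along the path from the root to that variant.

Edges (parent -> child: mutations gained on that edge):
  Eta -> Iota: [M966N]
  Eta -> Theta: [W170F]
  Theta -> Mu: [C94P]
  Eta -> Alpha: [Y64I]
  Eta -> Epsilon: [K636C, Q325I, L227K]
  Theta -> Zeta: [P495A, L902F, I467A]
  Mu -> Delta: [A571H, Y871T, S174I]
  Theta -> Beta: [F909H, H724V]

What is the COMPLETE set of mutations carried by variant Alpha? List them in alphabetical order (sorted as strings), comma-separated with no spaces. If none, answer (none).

At Eta: gained [] -> total []
At Alpha: gained ['Y64I'] -> total ['Y64I']

Answer: Y64I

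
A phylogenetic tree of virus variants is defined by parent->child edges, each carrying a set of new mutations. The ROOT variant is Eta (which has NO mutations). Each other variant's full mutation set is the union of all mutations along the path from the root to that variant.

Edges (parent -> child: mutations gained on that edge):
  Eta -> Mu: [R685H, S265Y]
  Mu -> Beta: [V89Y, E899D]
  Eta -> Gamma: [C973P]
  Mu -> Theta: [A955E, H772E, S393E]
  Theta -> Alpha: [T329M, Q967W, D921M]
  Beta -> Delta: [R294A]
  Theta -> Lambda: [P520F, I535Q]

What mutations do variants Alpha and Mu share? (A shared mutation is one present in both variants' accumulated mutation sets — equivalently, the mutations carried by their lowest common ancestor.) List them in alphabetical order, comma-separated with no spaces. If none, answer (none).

Answer: R685H,S265Y

Derivation:
Accumulating mutations along path to Alpha:
  At Eta: gained [] -> total []
  At Mu: gained ['R685H', 'S265Y'] -> total ['R685H', 'S265Y']
  At Theta: gained ['A955E', 'H772E', 'S393E'] -> total ['A955E', 'H772E', 'R685H', 'S265Y', 'S393E']
  At Alpha: gained ['T329M', 'Q967W', 'D921M'] -> total ['A955E', 'D921M', 'H772E', 'Q967W', 'R685H', 'S265Y', 'S393E', 'T329M']
Mutations(Alpha) = ['A955E', 'D921M', 'H772E', 'Q967W', 'R685H', 'S265Y', 'S393E', 'T329M']
Accumulating mutations along path to Mu:
  At Eta: gained [] -> total []
  At Mu: gained ['R685H', 'S265Y'] -> total ['R685H', 'S265Y']
Mutations(Mu) = ['R685H', 'S265Y']
Intersection: ['A955E', 'D921M', 'H772E', 'Q967W', 'R685H', 'S265Y', 'S393E', 'T329M'] ∩ ['R685H', 'S265Y'] = ['R685H', 'S265Y']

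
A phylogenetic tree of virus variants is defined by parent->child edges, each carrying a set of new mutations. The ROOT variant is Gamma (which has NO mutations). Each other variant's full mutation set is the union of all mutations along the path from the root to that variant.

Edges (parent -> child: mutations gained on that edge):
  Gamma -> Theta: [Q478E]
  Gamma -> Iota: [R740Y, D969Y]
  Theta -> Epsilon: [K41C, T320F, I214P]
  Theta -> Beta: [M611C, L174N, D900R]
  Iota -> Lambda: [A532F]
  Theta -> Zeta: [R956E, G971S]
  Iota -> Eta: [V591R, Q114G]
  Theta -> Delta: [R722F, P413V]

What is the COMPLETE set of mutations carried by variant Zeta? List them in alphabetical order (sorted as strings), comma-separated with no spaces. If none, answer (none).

Answer: G971S,Q478E,R956E

Derivation:
At Gamma: gained [] -> total []
At Theta: gained ['Q478E'] -> total ['Q478E']
At Zeta: gained ['R956E', 'G971S'] -> total ['G971S', 'Q478E', 'R956E']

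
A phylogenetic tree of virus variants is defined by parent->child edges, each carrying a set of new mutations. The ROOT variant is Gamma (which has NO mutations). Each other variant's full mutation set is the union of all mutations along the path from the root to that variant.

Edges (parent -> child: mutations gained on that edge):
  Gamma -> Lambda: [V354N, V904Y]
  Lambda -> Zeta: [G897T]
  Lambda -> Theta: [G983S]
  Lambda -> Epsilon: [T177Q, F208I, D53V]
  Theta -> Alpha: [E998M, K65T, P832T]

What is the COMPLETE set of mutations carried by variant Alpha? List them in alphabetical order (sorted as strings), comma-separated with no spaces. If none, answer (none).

At Gamma: gained [] -> total []
At Lambda: gained ['V354N', 'V904Y'] -> total ['V354N', 'V904Y']
At Theta: gained ['G983S'] -> total ['G983S', 'V354N', 'V904Y']
At Alpha: gained ['E998M', 'K65T', 'P832T'] -> total ['E998M', 'G983S', 'K65T', 'P832T', 'V354N', 'V904Y']

Answer: E998M,G983S,K65T,P832T,V354N,V904Y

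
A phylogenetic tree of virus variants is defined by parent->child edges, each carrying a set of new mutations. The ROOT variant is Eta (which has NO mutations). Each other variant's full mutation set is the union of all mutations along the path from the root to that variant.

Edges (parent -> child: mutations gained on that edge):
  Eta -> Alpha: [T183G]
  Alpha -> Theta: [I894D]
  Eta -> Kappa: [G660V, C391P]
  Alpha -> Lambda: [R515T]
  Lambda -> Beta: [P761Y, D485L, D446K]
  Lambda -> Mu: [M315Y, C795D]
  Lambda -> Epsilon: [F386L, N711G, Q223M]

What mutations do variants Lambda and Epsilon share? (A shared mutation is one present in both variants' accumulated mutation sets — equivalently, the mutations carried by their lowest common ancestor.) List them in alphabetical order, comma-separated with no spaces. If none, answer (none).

Answer: R515T,T183G

Derivation:
Accumulating mutations along path to Lambda:
  At Eta: gained [] -> total []
  At Alpha: gained ['T183G'] -> total ['T183G']
  At Lambda: gained ['R515T'] -> total ['R515T', 'T183G']
Mutations(Lambda) = ['R515T', 'T183G']
Accumulating mutations along path to Epsilon:
  At Eta: gained [] -> total []
  At Alpha: gained ['T183G'] -> total ['T183G']
  At Lambda: gained ['R515T'] -> total ['R515T', 'T183G']
  At Epsilon: gained ['F386L', 'N711G', 'Q223M'] -> total ['F386L', 'N711G', 'Q223M', 'R515T', 'T183G']
Mutations(Epsilon) = ['F386L', 'N711G', 'Q223M', 'R515T', 'T183G']
Intersection: ['R515T', 'T183G'] ∩ ['F386L', 'N711G', 'Q223M', 'R515T', 'T183G'] = ['R515T', 'T183G']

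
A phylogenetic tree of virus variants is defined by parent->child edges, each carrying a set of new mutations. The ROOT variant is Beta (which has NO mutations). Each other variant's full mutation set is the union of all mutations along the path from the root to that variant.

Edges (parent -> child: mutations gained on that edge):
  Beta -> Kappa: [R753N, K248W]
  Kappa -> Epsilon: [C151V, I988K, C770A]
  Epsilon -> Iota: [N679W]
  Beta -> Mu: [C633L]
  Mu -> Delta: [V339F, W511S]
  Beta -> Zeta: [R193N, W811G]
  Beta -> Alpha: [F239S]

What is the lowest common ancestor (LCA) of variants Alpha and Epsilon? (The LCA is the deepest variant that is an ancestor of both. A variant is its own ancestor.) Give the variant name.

Path from root to Alpha: Beta -> Alpha
  ancestors of Alpha: {Beta, Alpha}
Path from root to Epsilon: Beta -> Kappa -> Epsilon
  ancestors of Epsilon: {Beta, Kappa, Epsilon}
Common ancestors: {Beta}
Walk up from Epsilon: Epsilon (not in ancestors of Alpha), Kappa (not in ancestors of Alpha), Beta (in ancestors of Alpha)
Deepest common ancestor (LCA) = Beta

Answer: Beta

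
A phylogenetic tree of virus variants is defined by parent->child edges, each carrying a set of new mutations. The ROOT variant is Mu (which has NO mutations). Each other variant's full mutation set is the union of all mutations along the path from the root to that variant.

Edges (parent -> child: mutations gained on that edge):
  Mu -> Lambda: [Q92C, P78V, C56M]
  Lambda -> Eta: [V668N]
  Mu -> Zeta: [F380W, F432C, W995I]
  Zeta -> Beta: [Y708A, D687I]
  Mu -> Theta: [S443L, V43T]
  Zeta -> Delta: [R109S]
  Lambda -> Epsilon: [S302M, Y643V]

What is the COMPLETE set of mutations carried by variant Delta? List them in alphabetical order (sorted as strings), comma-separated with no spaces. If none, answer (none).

Answer: F380W,F432C,R109S,W995I

Derivation:
At Mu: gained [] -> total []
At Zeta: gained ['F380W', 'F432C', 'W995I'] -> total ['F380W', 'F432C', 'W995I']
At Delta: gained ['R109S'] -> total ['F380W', 'F432C', 'R109S', 'W995I']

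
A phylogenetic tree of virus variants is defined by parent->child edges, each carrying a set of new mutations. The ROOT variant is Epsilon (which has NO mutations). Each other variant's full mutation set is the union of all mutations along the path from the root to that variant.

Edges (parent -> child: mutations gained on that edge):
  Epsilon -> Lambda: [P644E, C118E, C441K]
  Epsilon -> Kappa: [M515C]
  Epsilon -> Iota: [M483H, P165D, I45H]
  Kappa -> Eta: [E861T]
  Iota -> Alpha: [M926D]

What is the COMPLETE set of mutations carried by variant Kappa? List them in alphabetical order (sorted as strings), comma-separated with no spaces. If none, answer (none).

Answer: M515C

Derivation:
At Epsilon: gained [] -> total []
At Kappa: gained ['M515C'] -> total ['M515C']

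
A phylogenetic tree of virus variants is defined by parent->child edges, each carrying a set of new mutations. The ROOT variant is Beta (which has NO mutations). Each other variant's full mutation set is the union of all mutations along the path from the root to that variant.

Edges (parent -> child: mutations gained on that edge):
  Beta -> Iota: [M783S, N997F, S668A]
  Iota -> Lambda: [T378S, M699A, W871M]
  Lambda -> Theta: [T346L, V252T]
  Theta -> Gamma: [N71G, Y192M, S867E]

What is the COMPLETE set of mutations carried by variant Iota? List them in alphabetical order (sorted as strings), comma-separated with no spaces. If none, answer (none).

Answer: M783S,N997F,S668A

Derivation:
At Beta: gained [] -> total []
At Iota: gained ['M783S', 'N997F', 'S668A'] -> total ['M783S', 'N997F', 'S668A']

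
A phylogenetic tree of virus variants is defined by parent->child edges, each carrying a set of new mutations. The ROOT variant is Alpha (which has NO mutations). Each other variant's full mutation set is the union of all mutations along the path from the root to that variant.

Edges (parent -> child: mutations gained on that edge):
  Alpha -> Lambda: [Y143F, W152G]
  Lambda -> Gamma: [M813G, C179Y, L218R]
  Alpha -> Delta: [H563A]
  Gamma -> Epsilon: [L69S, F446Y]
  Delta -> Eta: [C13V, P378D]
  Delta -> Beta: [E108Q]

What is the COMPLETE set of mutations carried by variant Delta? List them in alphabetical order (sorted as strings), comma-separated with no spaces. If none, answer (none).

At Alpha: gained [] -> total []
At Delta: gained ['H563A'] -> total ['H563A']

Answer: H563A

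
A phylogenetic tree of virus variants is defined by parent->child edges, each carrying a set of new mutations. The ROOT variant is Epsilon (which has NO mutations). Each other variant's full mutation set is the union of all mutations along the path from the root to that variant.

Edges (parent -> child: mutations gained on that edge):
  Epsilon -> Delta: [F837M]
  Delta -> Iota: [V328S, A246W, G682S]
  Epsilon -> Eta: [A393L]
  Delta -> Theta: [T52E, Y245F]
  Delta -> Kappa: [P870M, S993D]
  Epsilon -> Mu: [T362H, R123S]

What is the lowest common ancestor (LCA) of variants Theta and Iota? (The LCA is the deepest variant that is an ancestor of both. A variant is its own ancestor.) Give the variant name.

Path from root to Theta: Epsilon -> Delta -> Theta
  ancestors of Theta: {Epsilon, Delta, Theta}
Path from root to Iota: Epsilon -> Delta -> Iota
  ancestors of Iota: {Epsilon, Delta, Iota}
Common ancestors: {Epsilon, Delta}
Walk up from Iota: Iota (not in ancestors of Theta), Delta (in ancestors of Theta), Epsilon (in ancestors of Theta)
Deepest common ancestor (LCA) = Delta

Answer: Delta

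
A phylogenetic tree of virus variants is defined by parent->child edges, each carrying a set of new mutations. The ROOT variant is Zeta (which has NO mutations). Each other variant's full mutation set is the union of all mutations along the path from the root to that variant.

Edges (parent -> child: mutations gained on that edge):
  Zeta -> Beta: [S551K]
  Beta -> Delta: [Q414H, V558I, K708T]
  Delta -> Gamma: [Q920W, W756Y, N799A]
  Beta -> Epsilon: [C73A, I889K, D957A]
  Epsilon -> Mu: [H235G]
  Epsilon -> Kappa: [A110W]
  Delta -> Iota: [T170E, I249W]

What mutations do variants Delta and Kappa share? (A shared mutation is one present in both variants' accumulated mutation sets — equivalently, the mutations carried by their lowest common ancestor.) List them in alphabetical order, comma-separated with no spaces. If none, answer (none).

Accumulating mutations along path to Delta:
  At Zeta: gained [] -> total []
  At Beta: gained ['S551K'] -> total ['S551K']
  At Delta: gained ['Q414H', 'V558I', 'K708T'] -> total ['K708T', 'Q414H', 'S551K', 'V558I']
Mutations(Delta) = ['K708T', 'Q414H', 'S551K', 'V558I']
Accumulating mutations along path to Kappa:
  At Zeta: gained [] -> total []
  At Beta: gained ['S551K'] -> total ['S551K']
  At Epsilon: gained ['C73A', 'I889K', 'D957A'] -> total ['C73A', 'D957A', 'I889K', 'S551K']
  At Kappa: gained ['A110W'] -> total ['A110W', 'C73A', 'D957A', 'I889K', 'S551K']
Mutations(Kappa) = ['A110W', 'C73A', 'D957A', 'I889K', 'S551K']
Intersection: ['K708T', 'Q414H', 'S551K', 'V558I'] ∩ ['A110W', 'C73A', 'D957A', 'I889K', 'S551K'] = ['S551K']

Answer: S551K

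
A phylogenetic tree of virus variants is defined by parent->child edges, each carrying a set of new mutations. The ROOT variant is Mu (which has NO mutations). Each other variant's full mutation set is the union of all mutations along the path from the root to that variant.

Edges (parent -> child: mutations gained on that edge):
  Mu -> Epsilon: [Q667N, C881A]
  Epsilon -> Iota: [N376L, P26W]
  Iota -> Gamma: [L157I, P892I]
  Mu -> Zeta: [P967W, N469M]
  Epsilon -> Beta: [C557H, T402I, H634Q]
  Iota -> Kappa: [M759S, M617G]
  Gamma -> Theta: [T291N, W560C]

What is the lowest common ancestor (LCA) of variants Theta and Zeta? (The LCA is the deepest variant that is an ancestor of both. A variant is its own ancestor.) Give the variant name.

Answer: Mu

Derivation:
Path from root to Theta: Mu -> Epsilon -> Iota -> Gamma -> Theta
  ancestors of Theta: {Mu, Epsilon, Iota, Gamma, Theta}
Path from root to Zeta: Mu -> Zeta
  ancestors of Zeta: {Mu, Zeta}
Common ancestors: {Mu}
Walk up from Zeta: Zeta (not in ancestors of Theta), Mu (in ancestors of Theta)
Deepest common ancestor (LCA) = Mu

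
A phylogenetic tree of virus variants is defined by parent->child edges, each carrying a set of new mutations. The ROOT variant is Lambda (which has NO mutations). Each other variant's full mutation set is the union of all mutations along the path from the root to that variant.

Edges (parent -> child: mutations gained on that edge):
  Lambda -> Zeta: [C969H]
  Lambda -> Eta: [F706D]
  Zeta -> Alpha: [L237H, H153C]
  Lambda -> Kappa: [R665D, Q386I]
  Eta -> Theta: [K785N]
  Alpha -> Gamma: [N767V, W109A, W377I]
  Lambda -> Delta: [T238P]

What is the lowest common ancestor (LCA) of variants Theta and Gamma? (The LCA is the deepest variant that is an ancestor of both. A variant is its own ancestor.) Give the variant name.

Answer: Lambda

Derivation:
Path from root to Theta: Lambda -> Eta -> Theta
  ancestors of Theta: {Lambda, Eta, Theta}
Path from root to Gamma: Lambda -> Zeta -> Alpha -> Gamma
  ancestors of Gamma: {Lambda, Zeta, Alpha, Gamma}
Common ancestors: {Lambda}
Walk up from Gamma: Gamma (not in ancestors of Theta), Alpha (not in ancestors of Theta), Zeta (not in ancestors of Theta), Lambda (in ancestors of Theta)
Deepest common ancestor (LCA) = Lambda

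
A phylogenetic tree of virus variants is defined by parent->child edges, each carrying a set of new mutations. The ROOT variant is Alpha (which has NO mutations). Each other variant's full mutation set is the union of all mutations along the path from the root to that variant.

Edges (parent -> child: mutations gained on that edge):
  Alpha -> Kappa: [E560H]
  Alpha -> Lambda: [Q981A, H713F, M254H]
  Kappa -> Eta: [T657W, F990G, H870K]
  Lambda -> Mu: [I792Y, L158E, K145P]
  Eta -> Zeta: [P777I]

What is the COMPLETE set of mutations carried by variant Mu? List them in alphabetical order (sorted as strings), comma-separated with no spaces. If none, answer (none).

Answer: H713F,I792Y,K145P,L158E,M254H,Q981A

Derivation:
At Alpha: gained [] -> total []
At Lambda: gained ['Q981A', 'H713F', 'M254H'] -> total ['H713F', 'M254H', 'Q981A']
At Mu: gained ['I792Y', 'L158E', 'K145P'] -> total ['H713F', 'I792Y', 'K145P', 'L158E', 'M254H', 'Q981A']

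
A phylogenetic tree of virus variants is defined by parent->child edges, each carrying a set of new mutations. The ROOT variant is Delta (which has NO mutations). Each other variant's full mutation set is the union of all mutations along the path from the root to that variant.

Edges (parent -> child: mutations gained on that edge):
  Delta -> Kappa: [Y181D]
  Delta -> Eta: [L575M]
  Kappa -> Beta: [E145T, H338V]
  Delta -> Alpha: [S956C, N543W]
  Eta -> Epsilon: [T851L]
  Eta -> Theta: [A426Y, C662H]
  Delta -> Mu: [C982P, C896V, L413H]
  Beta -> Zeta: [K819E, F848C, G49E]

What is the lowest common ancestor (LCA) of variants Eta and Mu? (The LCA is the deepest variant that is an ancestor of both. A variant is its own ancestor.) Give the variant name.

Answer: Delta

Derivation:
Path from root to Eta: Delta -> Eta
  ancestors of Eta: {Delta, Eta}
Path from root to Mu: Delta -> Mu
  ancestors of Mu: {Delta, Mu}
Common ancestors: {Delta}
Walk up from Mu: Mu (not in ancestors of Eta), Delta (in ancestors of Eta)
Deepest common ancestor (LCA) = Delta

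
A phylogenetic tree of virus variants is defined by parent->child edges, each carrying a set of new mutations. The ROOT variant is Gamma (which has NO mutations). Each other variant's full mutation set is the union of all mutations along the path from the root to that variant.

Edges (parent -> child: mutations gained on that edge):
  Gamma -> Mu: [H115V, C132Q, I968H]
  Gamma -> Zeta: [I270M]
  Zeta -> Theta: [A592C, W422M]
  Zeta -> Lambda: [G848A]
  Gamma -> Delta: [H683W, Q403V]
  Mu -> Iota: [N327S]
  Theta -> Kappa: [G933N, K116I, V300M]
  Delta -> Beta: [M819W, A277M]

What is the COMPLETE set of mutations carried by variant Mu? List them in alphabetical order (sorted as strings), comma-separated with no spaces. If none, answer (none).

At Gamma: gained [] -> total []
At Mu: gained ['H115V', 'C132Q', 'I968H'] -> total ['C132Q', 'H115V', 'I968H']

Answer: C132Q,H115V,I968H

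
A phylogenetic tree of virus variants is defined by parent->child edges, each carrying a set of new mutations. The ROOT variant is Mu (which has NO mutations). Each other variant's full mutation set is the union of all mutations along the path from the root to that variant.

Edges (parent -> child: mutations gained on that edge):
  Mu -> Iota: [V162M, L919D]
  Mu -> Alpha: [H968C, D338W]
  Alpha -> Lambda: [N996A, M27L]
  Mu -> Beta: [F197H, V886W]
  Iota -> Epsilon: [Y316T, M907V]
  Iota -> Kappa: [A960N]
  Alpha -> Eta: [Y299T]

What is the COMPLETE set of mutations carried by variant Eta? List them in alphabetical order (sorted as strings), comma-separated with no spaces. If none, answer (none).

At Mu: gained [] -> total []
At Alpha: gained ['H968C', 'D338W'] -> total ['D338W', 'H968C']
At Eta: gained ['Y299T'] -> total ['D338W', 'H968C', 'Y299T']

Answer: D338W,H968C,Y299T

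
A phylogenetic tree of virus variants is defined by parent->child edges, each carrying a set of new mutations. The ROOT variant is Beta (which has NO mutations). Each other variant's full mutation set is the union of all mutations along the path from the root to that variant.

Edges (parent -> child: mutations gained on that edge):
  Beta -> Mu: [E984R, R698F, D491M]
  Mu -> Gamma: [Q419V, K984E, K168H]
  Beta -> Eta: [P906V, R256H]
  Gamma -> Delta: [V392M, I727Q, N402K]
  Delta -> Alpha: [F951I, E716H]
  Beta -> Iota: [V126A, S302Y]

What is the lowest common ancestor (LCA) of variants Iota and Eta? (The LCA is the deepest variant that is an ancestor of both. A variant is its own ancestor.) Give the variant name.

Path from root to Iota: Beta -> Iota
  ancestors of Iota: {Beta, Iota}
Path from root to Eta: Beta -> Eta
  ancestors of Eta: {Beta, Eta}
Common ancestors: {Beta}
Walk up from Eta: Eta (not in ancestors of Iota), Beta (in ancestors of Iota)
Deepest common ancestor (LCA) = Beta

Answer: Beta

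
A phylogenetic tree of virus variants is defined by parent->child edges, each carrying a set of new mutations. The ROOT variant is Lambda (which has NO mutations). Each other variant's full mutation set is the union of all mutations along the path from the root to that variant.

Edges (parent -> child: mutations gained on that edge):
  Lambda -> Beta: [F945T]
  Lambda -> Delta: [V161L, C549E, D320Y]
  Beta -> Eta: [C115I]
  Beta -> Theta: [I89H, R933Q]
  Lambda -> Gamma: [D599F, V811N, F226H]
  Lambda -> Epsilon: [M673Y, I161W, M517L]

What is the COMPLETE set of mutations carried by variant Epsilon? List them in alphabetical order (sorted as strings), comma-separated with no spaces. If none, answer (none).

Answer: I161W,M517L,M673Y

Derivation:
At Lambda: gained [] -> total []
At Epsilon: gained ['M673Y', 'I161W', 'M517L'] -> total ['I161W', 'M517L', 'M673Y']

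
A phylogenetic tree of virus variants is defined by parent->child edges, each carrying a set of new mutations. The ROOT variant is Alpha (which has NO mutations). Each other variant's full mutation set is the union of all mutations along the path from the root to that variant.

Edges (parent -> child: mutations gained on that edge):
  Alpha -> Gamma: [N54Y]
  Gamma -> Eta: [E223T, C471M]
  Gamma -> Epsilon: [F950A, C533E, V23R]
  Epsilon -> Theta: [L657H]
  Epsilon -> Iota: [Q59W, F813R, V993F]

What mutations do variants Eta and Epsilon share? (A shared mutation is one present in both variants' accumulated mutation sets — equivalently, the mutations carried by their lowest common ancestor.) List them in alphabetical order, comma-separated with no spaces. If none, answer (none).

Accumulating mutations along path to Eta:
  At Alpha: gained [] -> total []
  At Gamma: gained ['N54Y'] -> total ['N54Y']
  At Eta: gained ['E223T', 'C471M'] -> total ['C471M', 'E223T', 'N54Y']
Mutations(Eta) = ['C471M', 'E223T', 'N54Y']
Accumulating mutations along path to Epsilon:
  At Alpha: gained [] -> total []
  At Gamma: gained ['N54Y'] -> total ['N54Y']
  At Epsilon: gained ['F950A', 'C533E', 'V23R'] -> total ['C533E', 'F950A', 'N54Y', 'V23R']
Mutations(Epsilon) = ['C533E', 'F950A', 'N54Y', 'V23R']
Intersection: ['C471M', 'E223T', 'N54Y'] ∩ ['C533E', 'F950A', 'N54Y', 'V23R'] = ['N54Y']

Answer: N54Y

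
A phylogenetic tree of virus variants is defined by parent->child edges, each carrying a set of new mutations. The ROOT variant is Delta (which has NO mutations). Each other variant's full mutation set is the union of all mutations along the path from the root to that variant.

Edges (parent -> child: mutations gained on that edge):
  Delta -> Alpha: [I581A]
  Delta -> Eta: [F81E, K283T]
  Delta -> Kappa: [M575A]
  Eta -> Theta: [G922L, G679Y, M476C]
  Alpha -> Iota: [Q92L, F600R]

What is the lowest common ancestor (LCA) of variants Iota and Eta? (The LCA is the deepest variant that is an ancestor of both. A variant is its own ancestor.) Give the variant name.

Path from root to Iota: Delta -> Alpha -> Iota
  ancestors of Iota: {Delta, Alpha, Iota}
Path from root to Eta: Delta -> Eta
  ancestors of Eta: {Delta, Eta}
Common ancestors: {Delta}
Walk up from Eta: Eta (not in ancestors of Iota), Delta (in ancestors of Iota)
Deepest common ancestor (LCA) = Delta

Answer: Delta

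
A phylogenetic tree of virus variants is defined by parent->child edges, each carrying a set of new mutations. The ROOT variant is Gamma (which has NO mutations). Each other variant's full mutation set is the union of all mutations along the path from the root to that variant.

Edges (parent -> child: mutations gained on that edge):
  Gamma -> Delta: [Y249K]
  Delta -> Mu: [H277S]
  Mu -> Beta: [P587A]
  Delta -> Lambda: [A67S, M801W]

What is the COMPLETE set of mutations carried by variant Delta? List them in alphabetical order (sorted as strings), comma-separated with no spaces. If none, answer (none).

Answer: Y249K

Derivation:
At Gamma: gained [] -> total []
At Delta: gained ['Y249K'] -> total ['Y249K']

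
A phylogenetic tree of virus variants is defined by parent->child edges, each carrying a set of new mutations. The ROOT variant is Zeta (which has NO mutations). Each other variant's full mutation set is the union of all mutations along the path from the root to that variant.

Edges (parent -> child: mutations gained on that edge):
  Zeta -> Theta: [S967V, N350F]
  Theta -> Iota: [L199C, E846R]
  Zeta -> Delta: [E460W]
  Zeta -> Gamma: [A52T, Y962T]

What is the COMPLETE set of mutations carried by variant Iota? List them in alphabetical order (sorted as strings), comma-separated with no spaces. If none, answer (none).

Answer: E846R,L199C,N350F,S967V

Derivation:
At Zeta: gained [] -> total []
At Theta: gained ['S967V', 'N350F'] -> total ['N350F', 'S967V']
At Iota: gained ['L199C', 'E846R'] -> total ['E846R', 'L199C', 'N350F', 'S967V']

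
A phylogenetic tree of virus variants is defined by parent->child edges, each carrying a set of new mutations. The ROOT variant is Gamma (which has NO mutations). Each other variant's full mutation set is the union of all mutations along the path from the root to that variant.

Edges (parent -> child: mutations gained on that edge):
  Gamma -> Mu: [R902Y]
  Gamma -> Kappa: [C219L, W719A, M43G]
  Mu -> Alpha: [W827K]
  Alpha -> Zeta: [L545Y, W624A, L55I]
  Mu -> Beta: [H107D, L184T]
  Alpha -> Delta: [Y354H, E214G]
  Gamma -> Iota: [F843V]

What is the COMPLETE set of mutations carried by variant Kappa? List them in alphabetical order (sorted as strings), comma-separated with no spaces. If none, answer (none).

At Gamma: gained [] -> total []
At Kappa: gained ['C219L', 'W719A', 'M43G'] -> total ['C219L', 'M43G', 'W719A']

Answer: C219L,M43G,W719A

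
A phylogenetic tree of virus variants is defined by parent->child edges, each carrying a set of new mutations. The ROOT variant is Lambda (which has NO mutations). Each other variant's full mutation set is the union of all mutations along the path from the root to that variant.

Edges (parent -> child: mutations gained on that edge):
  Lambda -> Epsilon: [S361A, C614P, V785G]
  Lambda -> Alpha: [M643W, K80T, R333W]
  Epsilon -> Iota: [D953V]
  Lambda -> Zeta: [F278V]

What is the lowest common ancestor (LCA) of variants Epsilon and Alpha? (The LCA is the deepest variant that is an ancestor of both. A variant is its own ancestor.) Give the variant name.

Answer: Lambda

Derivation:
Path from root to Epsilon: Lambda -> Epsilon
  ancestors of Epsilon: {Lambda, Epsilon}
Path from root to Alpha: Lambda -> Alpha
  ancestors of Alpha: {Lambda, Alpha}
Common ancestors: {Lambda}
Walk up from Alpha: Alpha (not in ancestors of Epsilon), Lambda (in ancestors of Epsilon)
Deepest common ancestor (LCA) = Lambda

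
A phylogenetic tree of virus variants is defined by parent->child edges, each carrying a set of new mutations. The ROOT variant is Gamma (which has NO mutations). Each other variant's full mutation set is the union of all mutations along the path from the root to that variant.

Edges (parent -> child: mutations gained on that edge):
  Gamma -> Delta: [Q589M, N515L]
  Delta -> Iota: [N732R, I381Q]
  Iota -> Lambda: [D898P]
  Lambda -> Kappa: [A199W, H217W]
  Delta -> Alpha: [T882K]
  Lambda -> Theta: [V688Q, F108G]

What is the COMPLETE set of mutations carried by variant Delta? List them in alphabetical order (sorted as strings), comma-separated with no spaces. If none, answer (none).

At Gamma: gained [] -> total []
At Delta: gained ['Q589M', 'N515L'] -> total ['N515L', 'Q589M']

Answer: N515L,Q589M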